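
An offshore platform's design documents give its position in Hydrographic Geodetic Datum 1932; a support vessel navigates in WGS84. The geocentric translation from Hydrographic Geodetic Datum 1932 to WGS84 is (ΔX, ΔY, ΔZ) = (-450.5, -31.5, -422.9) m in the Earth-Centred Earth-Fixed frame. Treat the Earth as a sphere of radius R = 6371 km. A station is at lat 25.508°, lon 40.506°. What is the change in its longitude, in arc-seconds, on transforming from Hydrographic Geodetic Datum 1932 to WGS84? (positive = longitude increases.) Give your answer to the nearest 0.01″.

sin φ = 0.430637, cos φ = 0.902525, sin λ = 0.649528, cos λ = 0.760338.
East component: ΔE = −sin λ·ΔX + cos λ·ΔY = −(0.649528)(-450.5) + (0.760338)(-31.5) = 268.66 m.
1° of latitude spans πR/180 = 111195 m; at latitude φ, 1° of longitude spans that × cos φ = 100356.2 m, so Δλ = 268.66 / 100356.2 × 3600 = 9.637″.

Δλ = 9.64″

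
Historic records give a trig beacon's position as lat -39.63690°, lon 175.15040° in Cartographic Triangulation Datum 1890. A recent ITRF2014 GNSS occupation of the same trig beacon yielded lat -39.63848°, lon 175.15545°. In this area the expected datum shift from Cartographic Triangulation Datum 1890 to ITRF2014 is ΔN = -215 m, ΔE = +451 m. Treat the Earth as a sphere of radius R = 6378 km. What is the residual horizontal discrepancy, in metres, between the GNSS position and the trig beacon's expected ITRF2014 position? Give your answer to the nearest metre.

Observed coordinate differences: Δφ = -0.00158°, Δλ = +0.00505°.
Converting to metres (1° lat = 111317 m, cos φ = 0.770103): observed ΔN = -175.9 m, observed ΔE = 432.9 m.
Subtracting the expected shift leaves a residual of -175.9 − (-215) = 39.1 m north and 432.9 − (451) = -18.1 m east.
Residual distance = √(39.1² + (-18.1)²) = 43.1 m.

43 m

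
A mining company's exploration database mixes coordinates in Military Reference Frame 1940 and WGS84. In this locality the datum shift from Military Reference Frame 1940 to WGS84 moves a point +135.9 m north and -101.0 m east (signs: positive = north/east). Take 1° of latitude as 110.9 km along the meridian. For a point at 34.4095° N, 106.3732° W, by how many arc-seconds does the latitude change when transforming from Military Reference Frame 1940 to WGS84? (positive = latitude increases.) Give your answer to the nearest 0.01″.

Δφ = 4.41″

1° of latitude = 110.9 km, so Δφ = 135.9 / 110900 = 0.0012254° = 4.412″.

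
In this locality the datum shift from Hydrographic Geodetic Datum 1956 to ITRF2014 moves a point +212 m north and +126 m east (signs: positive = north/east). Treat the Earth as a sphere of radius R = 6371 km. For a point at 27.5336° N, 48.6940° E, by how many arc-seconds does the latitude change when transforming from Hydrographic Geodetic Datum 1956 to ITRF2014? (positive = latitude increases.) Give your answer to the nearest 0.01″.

On a sphere of radius R, 1 rad of latitude = R, so Δφ = ΔN / R = 212.0 / 6371000 = 3.3276e-05 rad = 6.864″.

Δφ = 6.86″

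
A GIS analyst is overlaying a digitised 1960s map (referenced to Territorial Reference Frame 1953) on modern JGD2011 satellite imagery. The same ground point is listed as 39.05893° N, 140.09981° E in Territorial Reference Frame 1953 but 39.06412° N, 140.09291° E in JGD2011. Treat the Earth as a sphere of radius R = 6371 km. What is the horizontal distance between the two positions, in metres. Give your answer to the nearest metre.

829 m

Δφ = 39.06412° − 39.05893° = +0.00519°; Δλ = 140.09291° − 140.09981° = -0.00690°.
1° along a meridian = πR/180 = 111195 m.
ΔN = Δφ × 111195 = 577.1 m; ΔE = Δλ × 111195 × cos(39.05893°) = -0.00690 × 111195 × 0.776498 = -595.8 m.
Distance = √(ΔE² + ΔN²) = √((-595.8)² + 577.1²) = 829.4 m.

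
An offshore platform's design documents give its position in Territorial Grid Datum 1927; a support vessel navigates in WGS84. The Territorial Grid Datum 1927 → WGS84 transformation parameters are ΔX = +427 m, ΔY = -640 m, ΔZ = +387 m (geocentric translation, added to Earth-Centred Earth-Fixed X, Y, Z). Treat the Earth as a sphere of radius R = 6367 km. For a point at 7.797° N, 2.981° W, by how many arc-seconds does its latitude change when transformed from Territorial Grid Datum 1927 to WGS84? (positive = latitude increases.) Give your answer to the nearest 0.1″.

sin φ = 0.135664, cos φ = 0.990755, sin λ = -0.052005, cos λ = 0.998647.
North component: ΔN = −sin φ cos λ·ΔX − sin φ sin λ·ΔY + cos φ·ΔZ = −(0.135664)(0.998647)(427) − (0.135664)(-0.052005)(-640) + (0.990755)(387) = 321.06 m.
1° of latitude spans πR/180 = 111125 m, so Δφ = 321.06 / 111125 × 3600 = 10.401″.

Δφ = 10.4″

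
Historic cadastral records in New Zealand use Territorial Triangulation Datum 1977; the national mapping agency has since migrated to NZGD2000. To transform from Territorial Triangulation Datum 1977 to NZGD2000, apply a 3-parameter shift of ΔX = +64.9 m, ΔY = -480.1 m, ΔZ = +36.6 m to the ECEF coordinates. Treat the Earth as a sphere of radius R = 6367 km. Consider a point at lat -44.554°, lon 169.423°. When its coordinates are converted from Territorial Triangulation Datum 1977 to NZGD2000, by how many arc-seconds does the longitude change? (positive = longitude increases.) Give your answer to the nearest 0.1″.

Δλ = 20.9″

sin φ = -0.701581, cos φ = 0.712590, sin λ = 0.183557, cos λ = -0.983009.
East component: ΔE = −sin λ·ΔX + cos λ·ΔY = −(0.183557)(64.9) + (-0.983009)(-480.1) = 460.03 m.
1° of latitude spans πR/180 = 111125 m; at latitude φ, 1° of longitude spans that × cos φ = 79186.6 m, so Δλ = 460.03 / 79186.6 × 3600 = 20.914″.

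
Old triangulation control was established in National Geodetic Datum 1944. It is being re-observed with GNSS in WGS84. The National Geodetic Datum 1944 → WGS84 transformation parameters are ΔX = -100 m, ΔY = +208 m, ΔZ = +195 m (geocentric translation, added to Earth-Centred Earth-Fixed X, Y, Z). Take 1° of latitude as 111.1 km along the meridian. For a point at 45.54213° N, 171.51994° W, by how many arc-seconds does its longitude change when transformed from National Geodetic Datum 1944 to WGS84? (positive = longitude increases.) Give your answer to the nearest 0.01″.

Δλ = -10.20″

sin φ = 0.713766, cos φ = 0.700385, sin λ = -0.147465, cos λ = -0.989067.
East component: ΔE = −sin λ·ΔX + cos λ·ΔY = −(-0.147465)(-100) + (-0.989067)(208) = -220.47 m.
1° of latitude spans 111100 m; at latitude φ, 1° of longitude spans that × cos φ = 77812.7 m, so Δλ = -220.47 / 77812.7 × 3600 = -10.200″.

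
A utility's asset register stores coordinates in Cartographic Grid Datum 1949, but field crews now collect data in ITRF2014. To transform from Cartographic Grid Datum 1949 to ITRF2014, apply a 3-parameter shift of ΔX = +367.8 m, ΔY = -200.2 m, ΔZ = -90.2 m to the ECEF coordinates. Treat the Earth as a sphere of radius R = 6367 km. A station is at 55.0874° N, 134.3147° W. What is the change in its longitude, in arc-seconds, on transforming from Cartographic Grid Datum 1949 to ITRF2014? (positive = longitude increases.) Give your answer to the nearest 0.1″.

Δλ = 22.8″

sin φ = 0.820026, cos φ = 0.572326, sin λ = -0.715514, cos λ = -0.698599.
East component: ΔE = −sin λ·ΔX + cos λ·ΔY = −(-0.715514)(367.8) + (-0.698599)(-200.2) = 403.03 m.
1° of latitude spans πR/180 = 111125 m; at latitude φ, 1° of longitude spans that × cos φ = 63599.8 m, so Δλ = 403.03 / 63599.8 × 3600 = 22.813″.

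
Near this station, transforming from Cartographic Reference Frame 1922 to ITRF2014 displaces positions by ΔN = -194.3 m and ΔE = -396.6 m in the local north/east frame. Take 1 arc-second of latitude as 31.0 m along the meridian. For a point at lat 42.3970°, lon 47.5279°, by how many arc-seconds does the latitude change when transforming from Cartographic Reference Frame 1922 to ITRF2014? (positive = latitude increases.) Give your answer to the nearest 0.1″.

1″ of latitude = 31.00 m, so Δφ = -194.3 / 31.00 = -6.268″.

Δφ = -6.3″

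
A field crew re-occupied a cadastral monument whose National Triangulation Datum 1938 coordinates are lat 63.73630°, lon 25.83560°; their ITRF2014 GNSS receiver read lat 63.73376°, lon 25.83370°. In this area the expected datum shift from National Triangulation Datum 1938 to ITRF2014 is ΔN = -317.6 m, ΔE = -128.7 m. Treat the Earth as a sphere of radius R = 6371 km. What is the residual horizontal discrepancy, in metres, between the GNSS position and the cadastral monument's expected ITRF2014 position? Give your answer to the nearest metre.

Observed coordinate differences: Δφ = -0.00254°, Δλ = -0.00190°.
Converting to metres (1° lat = 111195 m, cos φ = 0.442503): observed ΔN = -282.4 m, observed ΔE = -93.5 m.
Subtracting the expected shift leaves a residual of -282.4 − (-317.6) = 35.2 m north and -93.5 − (-128.7) = 35.2 m east.
Residual distance = √(35.2² + 35.2²) = 49.8 m.

50 m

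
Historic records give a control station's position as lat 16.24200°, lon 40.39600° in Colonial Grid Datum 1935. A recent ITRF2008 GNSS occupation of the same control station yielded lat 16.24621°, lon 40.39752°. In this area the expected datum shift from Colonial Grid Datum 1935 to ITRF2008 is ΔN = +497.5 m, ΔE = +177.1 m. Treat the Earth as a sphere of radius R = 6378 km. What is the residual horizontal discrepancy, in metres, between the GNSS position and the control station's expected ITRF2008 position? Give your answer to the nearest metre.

Observed coordinate differences: Δφ = +0.00421°, Δλ = +0.00152°.
Converting to metres (1° lat = 111317 m, cos φ = 0.960089): observed ΔN = 468.6 m, observed ΔE = 162.4 m.
Subtracting the expected shift leaves a residual of 468.6 − (497.5) = -28.9 m north and 162.4 − (177.1) = -14.7 m east.
Residual distance = √((-28.9)² + (-14.7)²) = 32.4 m.

32 m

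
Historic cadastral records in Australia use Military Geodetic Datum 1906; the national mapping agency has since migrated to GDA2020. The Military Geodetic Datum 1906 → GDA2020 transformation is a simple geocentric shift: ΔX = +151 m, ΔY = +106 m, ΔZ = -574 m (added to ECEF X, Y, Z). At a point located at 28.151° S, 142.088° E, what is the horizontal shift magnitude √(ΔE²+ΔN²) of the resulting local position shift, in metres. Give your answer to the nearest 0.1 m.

At φ = -28.151°, λ = 142.088°: sin φ = -0.471797, cos φ = 0.881707, sin λ = 0.614450, cos λ = -0.788955.
ΔE = −sin λ·ΔX + cos λ·ΔY = −(0.614450)·(151) + (-0.788955)·(106) = -176.41 m.
ΔN = −sin φ cos λ·ΔX − sin φ sin λ·ΔY + cos φ·ΔZ = −(-0.471797)(-0.788955)(151) − (-0.471797)(0.614450)(106) + (0.881707)(-574) = -531.58 m.
Horizontal magnitude = √(ΔE² + ΔN²) = √((-176.41)² + (-531.58)²) = 560.09 m.

560.1 m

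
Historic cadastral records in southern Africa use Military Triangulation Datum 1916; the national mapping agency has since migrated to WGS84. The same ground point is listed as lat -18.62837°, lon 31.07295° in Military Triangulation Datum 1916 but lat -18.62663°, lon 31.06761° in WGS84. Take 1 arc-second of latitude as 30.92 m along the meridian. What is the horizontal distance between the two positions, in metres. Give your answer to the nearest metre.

Δφ = -18.62663° − -18.62837° = +0.00174°; Δλ = 31.06761° − 31.07295° = -0.00534°.
1° of latitude = 3600 × 30.92 = 111312 m.
ΔN = Δφ × 111312 = 193.7 m; ΔE = Δλ × 111312 × cos(-18.62837°) = -0.00534 × 111312 × 0.947610 = -563.3 m.
Distance = √(ΔE² + ΔN²) = √((-563.3)² + 193.7²) = 595.6 m.

596 m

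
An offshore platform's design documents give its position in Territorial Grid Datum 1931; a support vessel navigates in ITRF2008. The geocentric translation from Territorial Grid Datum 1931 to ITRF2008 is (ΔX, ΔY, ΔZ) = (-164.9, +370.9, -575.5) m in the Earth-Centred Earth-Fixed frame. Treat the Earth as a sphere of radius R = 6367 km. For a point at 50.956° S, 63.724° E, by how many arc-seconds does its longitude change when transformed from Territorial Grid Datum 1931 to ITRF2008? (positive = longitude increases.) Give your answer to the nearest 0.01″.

sin φ = -0.776662, cos φ = 0.629917, sin λ = 0.896672, cos λ = 0.442696.
East component: ΔE = −sin λ·ΔX + cos λ·ΔY = −(0.896672)(-164.9) + (0.442696)(370.9) = 312.06 m.
1° of latitude spans πR/180 = 111125 m; at latitude φ, 1° of longitude spans that × cos φ = 69999.6 m, so Δλ = 312.06 / 69999.6 × 3600 = 16.049″.

Δλ = 16.05″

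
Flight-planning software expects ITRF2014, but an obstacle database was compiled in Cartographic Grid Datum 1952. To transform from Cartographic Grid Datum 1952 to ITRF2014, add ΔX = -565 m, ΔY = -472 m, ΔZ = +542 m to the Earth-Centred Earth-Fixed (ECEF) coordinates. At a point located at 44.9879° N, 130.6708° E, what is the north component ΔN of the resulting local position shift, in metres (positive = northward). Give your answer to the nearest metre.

At φ = 44.9879°, λ = 130.6708°: sin φ = 0.706957, cos φ = 0.707256, sin λ = 0.758467, cos λ = -0.651712.
ΔN = −sin φ cos λ·ΔX − sin φ sin λ·ΔY + cos φ·ΔZ = −(0.706957)(-0.651712)(-565) − (0.706957)(0.758467)(-472) + (0.707256)(542) = 376.11 m.

ΔN = 376 m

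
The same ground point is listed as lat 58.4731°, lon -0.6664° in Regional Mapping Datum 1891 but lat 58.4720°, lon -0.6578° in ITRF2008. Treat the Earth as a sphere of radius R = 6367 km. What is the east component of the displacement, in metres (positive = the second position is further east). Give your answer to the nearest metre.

ΔE = 500 m

Δφ = 58.4720° − 58.4731° = -0.0011°; Δλ = -0.6578° − -0.6664° = +0.0086°.
1° along a meridian = πR/180 = 111125 m.
ΔN = Δφ × 111125 = -122.2 m; ΔE = Δλ × 111125 × cos(58.4731°) = +0.0086 × 111125 × 0.522899 = 499.7 m.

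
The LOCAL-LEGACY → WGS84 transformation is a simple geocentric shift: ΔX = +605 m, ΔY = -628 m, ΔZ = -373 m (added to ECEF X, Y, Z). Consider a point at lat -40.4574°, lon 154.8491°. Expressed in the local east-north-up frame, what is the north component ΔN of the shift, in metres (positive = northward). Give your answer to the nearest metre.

The local north axis is (−sin φ cos λ, −sin φ sin λ, cos φ), giving ΔN = -355.355 − 173.188 − 283.811 = -812.35 m.

ΔN = -812 m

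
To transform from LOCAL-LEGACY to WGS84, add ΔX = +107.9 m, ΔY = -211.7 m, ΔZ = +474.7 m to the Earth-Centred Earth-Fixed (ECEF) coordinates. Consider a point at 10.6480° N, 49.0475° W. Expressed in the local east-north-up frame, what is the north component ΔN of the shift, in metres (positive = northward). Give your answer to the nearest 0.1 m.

At φ = 10.6480°, λ = -49.0475°: sin φ = 0.184775, cos φ = 0.982781, sin λ = -0.755253, cos λ = 0.655433.
ΔN = −sin φ cos λ·ΔX − sin φ sin λ·ΔY + cos φ·ΔZ = −(0.184775)(0.655433)(107.9) − (0.184775)(-0.755253)(-211.7) + (0.982781)(474.7) = 423.92 m.

ΔN = 423.9 m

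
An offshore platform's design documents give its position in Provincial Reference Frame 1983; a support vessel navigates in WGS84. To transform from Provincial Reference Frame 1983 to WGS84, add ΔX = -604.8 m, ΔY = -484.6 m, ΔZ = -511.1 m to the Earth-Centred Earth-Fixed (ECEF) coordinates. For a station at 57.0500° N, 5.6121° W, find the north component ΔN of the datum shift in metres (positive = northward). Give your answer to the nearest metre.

The local north axis is (−sin φ cos λ, −sin φ sin λ, cos φ), giving ΔN = 505.083 − 39.768 − 277.991 = 187.32 m.

ΔN = 187 m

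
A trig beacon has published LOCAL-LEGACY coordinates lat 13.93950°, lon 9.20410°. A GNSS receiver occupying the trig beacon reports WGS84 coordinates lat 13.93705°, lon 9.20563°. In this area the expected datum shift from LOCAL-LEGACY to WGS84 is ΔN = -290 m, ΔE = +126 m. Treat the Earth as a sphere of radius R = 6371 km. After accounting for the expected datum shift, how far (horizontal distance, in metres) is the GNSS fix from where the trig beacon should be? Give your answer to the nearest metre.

43 m

Observed coordinate differences: Δφ = -0.00245°, Δλ = +0.00153°.
Converting to metres (1° lat = 111195 m, cos φ = 0.970551): observed ΔN = -272.4 m, observed ΔE = 165.1 m.
Subtracting the expected shift leaves a residual of -272.4 − (-290) = 17.6 m north and 165.1 − (126) = 39.1 m east.
Residual distance = √(17.6² + 39.1²) = 42.9 m.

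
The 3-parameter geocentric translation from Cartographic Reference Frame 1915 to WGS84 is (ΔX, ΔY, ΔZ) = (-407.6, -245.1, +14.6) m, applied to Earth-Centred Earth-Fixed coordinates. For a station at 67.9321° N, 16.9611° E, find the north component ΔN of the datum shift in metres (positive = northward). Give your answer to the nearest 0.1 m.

ΔN = 433.1 m

At φ = 67.9321°, λ = 16.9611°: sin φ = 0.926739, cos φ = 0.375705, sin λ = 0.291722, cos λ = 0.956503.
ΔN = −sin φ cos λ·ΔX − sin φ sin λ·ΔY + cos φ·ΔZ = −(0.926739)(0.956503)(-407.6) − (0.926739)(0.291722)(-245.1) + (0.375705)(14.6) = 433.06 m.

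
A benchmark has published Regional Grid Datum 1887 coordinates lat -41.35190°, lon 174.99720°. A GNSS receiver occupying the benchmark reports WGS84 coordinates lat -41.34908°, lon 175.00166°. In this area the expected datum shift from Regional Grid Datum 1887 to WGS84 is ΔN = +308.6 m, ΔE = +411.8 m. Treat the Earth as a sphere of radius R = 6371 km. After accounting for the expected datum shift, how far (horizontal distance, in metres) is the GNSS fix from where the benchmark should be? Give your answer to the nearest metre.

Observed coordinate differences: Δφ = +0.00282°, Δλ = +0.00446°.
Converting to metres (1° lat = 111195 m, cos φ = 0.750666): observed ΔN = 313.6 m, observed ΔE = 372.3 m.
Subtracting the expected shift leaves a residual of 313.6 − (308.6) = 5.0 m north and 372.3 − (411.8) = -39.5 m east.
Residual distance = √(5.0² + (-39.5)²) = 39.8 m.

40 m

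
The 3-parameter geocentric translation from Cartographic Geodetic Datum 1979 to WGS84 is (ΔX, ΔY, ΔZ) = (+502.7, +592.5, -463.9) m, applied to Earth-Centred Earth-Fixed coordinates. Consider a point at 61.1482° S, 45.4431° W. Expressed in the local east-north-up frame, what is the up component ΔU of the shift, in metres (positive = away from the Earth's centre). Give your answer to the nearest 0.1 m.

ΔU = 372.8 m

The local up (radial) axis is (cos φ cos λ, cos φ sin λ, sin φ), giving ΔU = 170.195 − 203.725 + 406.316 = 372.79 m.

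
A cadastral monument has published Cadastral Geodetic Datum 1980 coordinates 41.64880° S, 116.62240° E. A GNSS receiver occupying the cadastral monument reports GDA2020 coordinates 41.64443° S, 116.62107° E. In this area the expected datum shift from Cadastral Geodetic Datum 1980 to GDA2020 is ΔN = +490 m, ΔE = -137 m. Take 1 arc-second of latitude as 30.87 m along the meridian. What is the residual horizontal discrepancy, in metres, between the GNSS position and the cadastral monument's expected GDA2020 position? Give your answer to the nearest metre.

27 m

Observed coordinate differences: Δφ = +0.00437°, Δλ = -0.00133°.
Converting to metres (1° lat = 111132 m, cos φ = 0.747232): observed ΔN = 485.6 m, observed ΔE = -110.4 m.
Subtracting the expected shift leaves a residual of 485.6 − (490) = -4.4 m north and -110.4 − (-137) = 26.6 m east.
Residual distance = √((-4.4)² + 26.6²) = 26.9 m.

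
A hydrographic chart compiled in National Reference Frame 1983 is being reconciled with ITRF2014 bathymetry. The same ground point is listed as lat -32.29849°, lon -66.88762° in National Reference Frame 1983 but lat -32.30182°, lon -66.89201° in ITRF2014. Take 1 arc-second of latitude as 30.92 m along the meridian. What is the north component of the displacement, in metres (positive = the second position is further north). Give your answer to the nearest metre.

ΔN = -371 m

Δφ = -32.30182° − -32.29849° = -0.00333°; Δλ = -66.89201° − -66.88762° = -0.00439°.
1° of latitude = 3600 × 30.92 = 111312 m.
ΔN = Δφ × 111312 = -370.7 m; ΔE = Δλ × 111312 × cos(-32.29849°) = -0.00439 × 111312 × 0.845276 = -413.1 m.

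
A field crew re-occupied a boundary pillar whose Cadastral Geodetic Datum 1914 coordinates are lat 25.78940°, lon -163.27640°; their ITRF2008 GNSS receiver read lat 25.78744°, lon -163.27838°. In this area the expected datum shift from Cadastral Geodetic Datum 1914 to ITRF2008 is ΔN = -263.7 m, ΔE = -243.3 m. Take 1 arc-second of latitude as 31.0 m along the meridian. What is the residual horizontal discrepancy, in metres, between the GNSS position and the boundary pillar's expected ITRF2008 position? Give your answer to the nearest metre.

63 m

Observed coordinate differences: Δφ = -0.00196°, Δλ = -0.00198°.
Converting to metres (1° lat = 111600 m, cos φ = 0.900399): observed ΔN = -218.7 m, observed ΔE = -199.0 m.
Subtracting the expected shift leaves a residual of -218.7 − (-263.7) = 45.0 m north and -199.0 − (-243.3) = 44.3 m east.
Residual distance = √(45.0² + 44.3²) = 63.1 m.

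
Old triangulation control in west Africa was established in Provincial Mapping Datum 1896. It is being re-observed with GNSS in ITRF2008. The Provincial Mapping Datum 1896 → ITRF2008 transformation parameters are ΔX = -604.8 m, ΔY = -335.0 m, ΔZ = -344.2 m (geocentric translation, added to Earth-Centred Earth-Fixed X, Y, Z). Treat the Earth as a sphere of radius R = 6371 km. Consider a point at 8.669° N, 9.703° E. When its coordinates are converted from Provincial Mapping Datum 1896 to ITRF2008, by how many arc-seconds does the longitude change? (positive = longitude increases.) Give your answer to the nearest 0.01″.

sin φ = 0.150726, cos φ = 0.988576, sin λ = 0.168541, cos λ = 0.985695.
East component: ΔE = −sin λ·ΔX + cos λ·ΔY = −(0.168541)(-604.8) + (0.985695)(-335.0) = -228.27 m.
1° of latitude spans πR/180 = 111195 m; at latitude φ, 1° of longitude spans that × cos φ = 109924.6 m, so Δλ = -228.27 / 109924.6 × 3600 = -7.476″.

Δλ = -7.48″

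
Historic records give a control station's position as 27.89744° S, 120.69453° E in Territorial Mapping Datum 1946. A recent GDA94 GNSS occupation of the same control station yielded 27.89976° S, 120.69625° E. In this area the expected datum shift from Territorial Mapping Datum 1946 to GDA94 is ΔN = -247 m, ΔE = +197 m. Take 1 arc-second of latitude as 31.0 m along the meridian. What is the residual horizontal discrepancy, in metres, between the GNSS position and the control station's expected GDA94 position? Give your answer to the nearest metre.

Observed coordinate differences: Δφ = -0.00232°, Δλ = +0.00172°.
Converting to metres (1° lat = 111600 m, cos φ = 0.883787): observed ΔN = -258.9 m, observed ΔE = 169.6 m.
Subtracting the expected shift leaves a residual of -258.9 − (-247) = -11.9 m north and 169.6 − (197) = -27.4 m east.
Residual distance = √((-11.9)² + (-27.4)²) = 29.8 m.

30 m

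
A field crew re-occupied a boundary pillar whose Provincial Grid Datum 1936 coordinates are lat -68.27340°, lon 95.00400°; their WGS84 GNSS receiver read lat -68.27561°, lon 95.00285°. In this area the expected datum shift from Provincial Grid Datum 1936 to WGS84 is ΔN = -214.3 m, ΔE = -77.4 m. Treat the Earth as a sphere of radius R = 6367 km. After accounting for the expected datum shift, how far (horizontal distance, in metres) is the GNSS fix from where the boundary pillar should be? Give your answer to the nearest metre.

43 m

Observed coordinate differences: Δφ = -0.00221°, Δλ = -0.00115°.
Converting to metres (1° lat = 111125 m, cos φ = 0.370178): observed ΔN = -245.6 m, observed ΔE = -47.3 m.
Subtracting the expected shift leaves a residual of -245.6 − (-214.3) = -31.3 m north and -47.3 − (-77.4) = 30.1 m east.
Residual distance = √((-31.3)² + 30.1²) = 43.4 m.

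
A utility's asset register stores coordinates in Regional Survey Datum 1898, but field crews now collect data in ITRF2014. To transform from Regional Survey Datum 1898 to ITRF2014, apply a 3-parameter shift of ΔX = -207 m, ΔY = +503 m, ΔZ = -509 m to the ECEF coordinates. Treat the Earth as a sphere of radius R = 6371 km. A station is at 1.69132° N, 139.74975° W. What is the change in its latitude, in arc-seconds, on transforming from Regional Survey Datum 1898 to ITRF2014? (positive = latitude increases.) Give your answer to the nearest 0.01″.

sin φ = 0.029515, cos φ = 0.999564, sin λ = -0.646127, cos λ = -0.763230.
North component: ΔN = −sin φ cos λ·ΔX − sin φ sin λ·ΔY + cos φ·ΔZ = −(0.029515)(-0.763230)(-207) − (0.029515)(-0.646127)(503) + (0.999564)(-509) = -503.85 m.
1° of latitude spans πR/180 = 111195 m, so Δφ = -503.85 / 111195 × 3600 = -16.312″.

Δφ = -16.31″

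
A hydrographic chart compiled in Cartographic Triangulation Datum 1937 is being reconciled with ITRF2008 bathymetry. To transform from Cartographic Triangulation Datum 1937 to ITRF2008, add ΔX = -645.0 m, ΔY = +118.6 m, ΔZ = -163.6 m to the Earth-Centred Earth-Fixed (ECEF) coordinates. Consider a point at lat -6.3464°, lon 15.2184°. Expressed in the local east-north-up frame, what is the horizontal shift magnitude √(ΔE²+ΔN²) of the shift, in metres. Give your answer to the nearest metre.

364 m

At φ = -6.3464°, λ = 15.2184°: sin φ = -0.110539, cos φ = 0.993872, sin λ = 0.262499, cos λ = 0.964932.
ΔE = −sin λ·ΔX + cos λ·ΔY = −(0.262499)·(-645.0) + (0.964932)·(118.6) = 283.75 m.
ΔN = −sin φ cos λ·ΔX − sin φ sin λ·ΔY + cos φ·ΔZ = −(-0.110539)(0.964932)(-645.0) − (-0.110539)(0.262499)(118.6) + (0.993872)(-163.6) = -227.95 m.
Horizontal magnitude = √(ΔE² + ΔN²) = √(283.75² + (-227.95)²) = 363.98 m.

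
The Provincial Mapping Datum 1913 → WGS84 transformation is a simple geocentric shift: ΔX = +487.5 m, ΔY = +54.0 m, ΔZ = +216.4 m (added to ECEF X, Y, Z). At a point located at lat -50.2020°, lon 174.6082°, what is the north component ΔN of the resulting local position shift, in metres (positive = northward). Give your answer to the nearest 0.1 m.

ΔN = -230.5 m

The local north axis is (−sin φ cos λ, −sin φ sin λ, cos φ), giving ΔN = -372.892 + 3.899 + 138.514 = -230.48 m.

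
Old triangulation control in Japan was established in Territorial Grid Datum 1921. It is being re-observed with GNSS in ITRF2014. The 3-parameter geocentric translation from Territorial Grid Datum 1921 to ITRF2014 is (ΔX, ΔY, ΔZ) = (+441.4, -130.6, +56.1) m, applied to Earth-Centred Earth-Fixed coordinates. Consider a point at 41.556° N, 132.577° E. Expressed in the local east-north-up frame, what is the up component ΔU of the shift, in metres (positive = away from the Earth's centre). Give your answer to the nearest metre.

ΔU = -258 m

At φ = 41.556°, λ = 132.577°: sin φ = 0.663352, cos φ = 0.748308, sin λ = 0.736369, cos λ = -0.676580.
ΔU = cos φ cos λ·ΔX + cos φ sin λ·ΔY + sin φ·ΔZ = (0.748308)(-0.676580)(441.4) + (0.748308)(0.736369)(-130.6) + (0.663352)(56.1) = -258.23 m.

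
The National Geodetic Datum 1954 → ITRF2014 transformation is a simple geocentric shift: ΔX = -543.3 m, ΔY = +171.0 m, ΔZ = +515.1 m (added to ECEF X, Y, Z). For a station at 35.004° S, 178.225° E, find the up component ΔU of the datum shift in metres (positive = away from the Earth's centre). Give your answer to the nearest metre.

The local up (radial) axis is (cos φ cos λ, cos φ sin λ, sin φ), giving ΔU = 444.810 + 4.339 − 295.479 = 153.67 m.

ΔU = 154 m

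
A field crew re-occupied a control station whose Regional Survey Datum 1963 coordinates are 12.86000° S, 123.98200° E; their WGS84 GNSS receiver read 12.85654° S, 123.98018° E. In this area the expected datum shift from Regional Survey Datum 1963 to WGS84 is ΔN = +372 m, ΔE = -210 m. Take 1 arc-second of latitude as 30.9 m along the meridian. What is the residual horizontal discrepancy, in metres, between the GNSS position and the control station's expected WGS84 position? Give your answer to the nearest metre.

Observed coordinate differences: Δφ = +0.00346°, Δλ = -0.00182°.
Converting to metres (1° lat = 111240 m, cos φ = 0.974917): observed ΔN = 384.9 m, observed ΔE = -197.4 m.
Subtracting the expected shift leaves a residual of 384.9 − (372) = 12.9 m north and -197.4 − (-210) = 12.6 m east.
Residual distance = √(12.9² + 12.6²) = 18.0 m.

18 m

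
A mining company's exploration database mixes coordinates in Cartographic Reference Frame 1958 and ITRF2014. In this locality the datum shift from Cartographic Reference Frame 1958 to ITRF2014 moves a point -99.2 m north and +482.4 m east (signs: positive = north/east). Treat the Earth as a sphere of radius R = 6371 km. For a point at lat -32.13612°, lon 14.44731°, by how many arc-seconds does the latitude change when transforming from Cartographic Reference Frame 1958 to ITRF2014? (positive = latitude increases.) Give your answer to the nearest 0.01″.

Δφ = -3.21″

On a sphere of radius R, 1 rad of latitude = R, so Δφ = ΔN / R = -99.2 / 6371000 = -1.5571e-05 rad = -3.212″.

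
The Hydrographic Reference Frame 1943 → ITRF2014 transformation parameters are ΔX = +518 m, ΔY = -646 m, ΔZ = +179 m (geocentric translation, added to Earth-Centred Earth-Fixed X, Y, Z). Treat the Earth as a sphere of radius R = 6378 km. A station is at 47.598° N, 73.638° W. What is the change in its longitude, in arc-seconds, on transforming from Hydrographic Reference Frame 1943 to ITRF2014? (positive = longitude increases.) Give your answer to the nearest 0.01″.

sin φ = 0.738432, cos φ = 0.674328, sin λ = -0.959501, cos λ = 0.281705.
East component: ΔE = −sin λ·ΔX + cos λ·ΔY = −(-0.959501)(518) + (0.281705)(-646) = 315.04 m.
1° of latitude spans πR/180 = 111317 m; at latitude φ, 1° of longitude spans that × cos φ = 75064.3 m, so Δλ = 315.04 / 75064.3 × 3600 = 15.109″.

Δλ = 15.11″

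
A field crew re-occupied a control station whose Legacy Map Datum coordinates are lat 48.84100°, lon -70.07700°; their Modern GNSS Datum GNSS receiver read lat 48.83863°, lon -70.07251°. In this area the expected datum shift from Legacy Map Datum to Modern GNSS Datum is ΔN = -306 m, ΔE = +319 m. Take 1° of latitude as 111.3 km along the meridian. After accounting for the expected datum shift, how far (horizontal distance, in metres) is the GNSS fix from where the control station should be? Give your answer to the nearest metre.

Observed coordinate differences: Δφ = -0.00237°, Δλ = +0.00449°.
Converting to metres (1° lat = 111300 m, cos φ = 0.658151): observed ΔN = -263.8 m, observed ΔE = 328.9 m.
Subtracting the expected shift leaves a residual of -263.8 − (-306) = 42.2 m north and 328.9 − (319) = 9.9 m east.
Residual distance = √(42.2² + 9.9²) = 43.4 m.

43 m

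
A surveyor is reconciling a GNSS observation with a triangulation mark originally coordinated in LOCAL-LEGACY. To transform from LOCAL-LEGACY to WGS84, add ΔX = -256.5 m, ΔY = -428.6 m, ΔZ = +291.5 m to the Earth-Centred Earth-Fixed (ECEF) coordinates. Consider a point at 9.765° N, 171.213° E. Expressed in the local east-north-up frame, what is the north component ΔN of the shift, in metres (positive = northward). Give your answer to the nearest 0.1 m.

At φ = 9.765°, λ = 171.213°: sin φ = 0.169608, cos φ = 0.985512, sin λ = 0.152762, cos λ = -0.988263.
ΔN = −sin φ cos λ·ΔX − sin φ sin λ·ΔY + cos φ·ΔZ = −(0.169608)(-0.988263)(-256.5) − (0.169608)(0.152762)(-428.6) + (0.985512)(291.5) = 255.39 m.

ΔN = 255.4 m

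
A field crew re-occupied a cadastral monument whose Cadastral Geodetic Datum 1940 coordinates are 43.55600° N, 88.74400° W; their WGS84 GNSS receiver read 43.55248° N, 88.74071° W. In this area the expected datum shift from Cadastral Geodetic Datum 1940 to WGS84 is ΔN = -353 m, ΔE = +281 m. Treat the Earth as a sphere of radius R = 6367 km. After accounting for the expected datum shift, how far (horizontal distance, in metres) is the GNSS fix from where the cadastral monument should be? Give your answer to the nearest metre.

41 m

Observed coordinate differences: Δφ = -0.00352°, Δλ = +0.00329°.
Converting to metres (1° lat = 111125 m, cos φ = 0.724701): observed ΔN = -391.2 m, observed ΔE = 265.0 m.
Subtracting the expected shift leaves a residual of -391.2 − (-353) = -38.2 m north and 265.0 − (281) = -16.0 m east.
Residual distance = √((-38.2)² + (-16.0)²) = 41.4 m.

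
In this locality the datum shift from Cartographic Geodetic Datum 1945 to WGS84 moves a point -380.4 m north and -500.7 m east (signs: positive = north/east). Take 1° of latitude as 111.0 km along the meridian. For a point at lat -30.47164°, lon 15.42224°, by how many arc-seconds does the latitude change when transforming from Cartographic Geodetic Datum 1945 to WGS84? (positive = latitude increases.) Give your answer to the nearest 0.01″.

Δφ = -12.34″

1° of latitude = 111.0 km, so Δφ = -380.4 / 111000 = -0.0034270° = -12.337″.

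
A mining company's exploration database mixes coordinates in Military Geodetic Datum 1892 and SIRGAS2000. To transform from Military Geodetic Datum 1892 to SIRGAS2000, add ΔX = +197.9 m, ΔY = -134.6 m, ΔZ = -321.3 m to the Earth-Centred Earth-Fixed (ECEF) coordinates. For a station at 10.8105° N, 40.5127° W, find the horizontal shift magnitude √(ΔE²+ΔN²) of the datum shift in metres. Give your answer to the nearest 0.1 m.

The local east axis at (φ, λ) is (−sin λ, cos λ, 0), so ΔE = −sin(-40.5127°)·197.9 + cos(-40.5127°)·(-134.6) = 26.23 m.
The local north axis is (−sin φ cos λ, −sin φ sin λ, cos φ), giving ΔN = -28.220 − 16.400 − 315.598 = -360.22 m.
Horizontal magnitude = √(ΔE² + ΔN²) = √(26.23² + (-360.22)²) = 361.17 m.

361.2 m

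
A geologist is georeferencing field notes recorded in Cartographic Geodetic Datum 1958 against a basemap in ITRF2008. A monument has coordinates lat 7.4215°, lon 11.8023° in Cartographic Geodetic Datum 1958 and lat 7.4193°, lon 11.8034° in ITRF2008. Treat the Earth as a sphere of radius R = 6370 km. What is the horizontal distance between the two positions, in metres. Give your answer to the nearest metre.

Δφ = 7.4193° − 7.4215° = -0.0022°; Δλ = 11.8034° − 11.8023° = +0.0011°.
1° along a meridian = πR/180 = 111177 m.
ΔN = Δφ × 111177 = -244.6 m; ΔE = Δλ × 111177 × cos(7.4215°) = +0.0011 × 111177 × 0.991623 = 121.3 m.
Distance = √(ΔE² + ΔN²) = √(121.3² + (-244.6)²) = 273.0 m.

273 m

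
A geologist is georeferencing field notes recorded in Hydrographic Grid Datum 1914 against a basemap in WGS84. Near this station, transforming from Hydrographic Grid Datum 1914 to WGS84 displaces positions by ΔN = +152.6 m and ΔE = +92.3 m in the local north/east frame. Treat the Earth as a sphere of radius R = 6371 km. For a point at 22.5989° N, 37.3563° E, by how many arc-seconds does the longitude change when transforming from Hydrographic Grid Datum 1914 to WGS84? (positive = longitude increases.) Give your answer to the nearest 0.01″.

Δλ = 3.24″

At latitude 22.5989°, cos φ = 0.923218.
One radian of longitude at latitude φ spans R cos φ, so Δλ = ΔE / (R cos φ) = 92.3 / (6371000 × 0.923218) = 1.5692e-05 rad = 3.237″.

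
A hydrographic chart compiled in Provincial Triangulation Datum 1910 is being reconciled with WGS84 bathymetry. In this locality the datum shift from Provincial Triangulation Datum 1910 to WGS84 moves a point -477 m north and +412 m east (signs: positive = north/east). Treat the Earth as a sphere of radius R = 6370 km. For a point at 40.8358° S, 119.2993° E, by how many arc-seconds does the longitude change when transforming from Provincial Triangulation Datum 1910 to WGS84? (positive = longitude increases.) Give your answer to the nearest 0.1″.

Δλ = 17.6″

At latitude -40.8358°, cos φ = 0.756587.
One radian of longitude at latitude φ spans R cos φ, so Δλ = ΔE / (R cos φ) = 412.0 / (6370000 × 0.756587) = 8.5487e-05 rad = 17.633″.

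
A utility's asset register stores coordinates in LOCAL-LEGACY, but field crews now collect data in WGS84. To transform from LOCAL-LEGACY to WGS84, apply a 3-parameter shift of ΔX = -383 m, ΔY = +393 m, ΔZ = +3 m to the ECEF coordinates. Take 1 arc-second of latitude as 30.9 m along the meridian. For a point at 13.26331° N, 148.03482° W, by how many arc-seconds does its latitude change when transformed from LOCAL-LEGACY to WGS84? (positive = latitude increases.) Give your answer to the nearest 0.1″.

Δφ = -0.8″

sin φ = 0.229427, cos φ = 0.973326, sin λ = -0.529404, cos λ = -0.848370.
North component: ΔN = −sin φ cos λ·ΔX − sin φ sin λ·ΔY + cos φ·ΔZ = −(0.229427)(-0.848370)(-383) − (0.229427)(-0.529404)(393) + (0.973326)(3) = -23.89 m.
1° of latitude spans 3600 × 30.90 = 111240 m, so Δφ = -23.89 / 111240 × 3600 = -0.773″.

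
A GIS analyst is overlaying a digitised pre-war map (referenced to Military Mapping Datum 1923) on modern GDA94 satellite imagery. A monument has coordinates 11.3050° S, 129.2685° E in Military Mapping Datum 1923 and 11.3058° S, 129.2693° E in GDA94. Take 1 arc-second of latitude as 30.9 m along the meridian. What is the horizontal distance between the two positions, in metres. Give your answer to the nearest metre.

Δφ = -11.3058° − -11.3050° = -0.0008°; Δλ = 129.2693° − 129.2685° = +0.0008°.
1° of latitude = 3600 × 30.90 = 111240 m.
ΔN = Δφ × 111240 = -89.0 m; ΔE = Δλ × 111240 × cos(-11.3050°) = +0.0008 × 111240 × 0.980598 = 87.3 m.
Distance = √(ΔE² + ΔN²) = √(87.3² + (-89.0)²) = 124.6 m.

125 m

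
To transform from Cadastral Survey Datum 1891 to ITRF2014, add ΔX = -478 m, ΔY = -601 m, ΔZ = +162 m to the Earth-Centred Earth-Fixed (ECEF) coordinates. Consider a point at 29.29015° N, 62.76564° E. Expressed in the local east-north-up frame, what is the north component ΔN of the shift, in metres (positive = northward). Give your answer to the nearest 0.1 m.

ΔN = 509.7 m

The local north axis is (−sin φ cos λ, −sin φ sin λ, cos φ), giving ΔN = 107.019 + 261.433 + 141.289 = 509.74 m.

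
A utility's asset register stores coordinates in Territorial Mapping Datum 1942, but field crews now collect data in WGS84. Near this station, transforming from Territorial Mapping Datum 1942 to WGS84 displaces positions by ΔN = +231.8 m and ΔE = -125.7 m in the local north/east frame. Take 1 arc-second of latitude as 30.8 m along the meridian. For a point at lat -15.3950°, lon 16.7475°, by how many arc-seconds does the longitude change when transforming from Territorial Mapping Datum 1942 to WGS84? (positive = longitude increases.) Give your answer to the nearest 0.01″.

At latitude -15.3950°, cos φ = 0.964119.
1″ of longitude at this latitude = 30.80 × cos φ = 29.6949 m, so Δλ = -125.7 / 29.6949 = -4.233″.

Δλ = -4.23″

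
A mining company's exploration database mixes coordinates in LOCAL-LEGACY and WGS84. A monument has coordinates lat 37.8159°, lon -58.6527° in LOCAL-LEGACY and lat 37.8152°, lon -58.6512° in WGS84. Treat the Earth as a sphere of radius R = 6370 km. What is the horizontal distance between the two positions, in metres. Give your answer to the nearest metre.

Δφ = 37.8152° − 37.8159° = -0.0007°; Δλ = -58.6512° − -58.6527° = +0.0015°.
1° along a meridian = πR/180 = 111177 m.
ΔN = Δφ × 111177 = -77.8 m; ΔE = Δλ × 111177 × cos(37.8159°) = +0.0015 × 111177 × 0.789985 = 131.7 m.
Distance = √(ΔE² + ΔN²) = √(131.7² + (-77.8)²) = 153.0 m.

153 m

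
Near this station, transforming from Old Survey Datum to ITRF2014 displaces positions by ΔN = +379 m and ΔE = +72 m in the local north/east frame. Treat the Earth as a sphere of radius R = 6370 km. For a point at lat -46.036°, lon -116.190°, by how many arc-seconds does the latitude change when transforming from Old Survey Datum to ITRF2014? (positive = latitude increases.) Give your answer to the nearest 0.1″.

On a sphere of radius R, 1 rad of latitude = R, so Δφ = ΔN / R = 379.0 / 6370000 = 5.9498e-05 rad = 12.272″.

Δφ = 12.3″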